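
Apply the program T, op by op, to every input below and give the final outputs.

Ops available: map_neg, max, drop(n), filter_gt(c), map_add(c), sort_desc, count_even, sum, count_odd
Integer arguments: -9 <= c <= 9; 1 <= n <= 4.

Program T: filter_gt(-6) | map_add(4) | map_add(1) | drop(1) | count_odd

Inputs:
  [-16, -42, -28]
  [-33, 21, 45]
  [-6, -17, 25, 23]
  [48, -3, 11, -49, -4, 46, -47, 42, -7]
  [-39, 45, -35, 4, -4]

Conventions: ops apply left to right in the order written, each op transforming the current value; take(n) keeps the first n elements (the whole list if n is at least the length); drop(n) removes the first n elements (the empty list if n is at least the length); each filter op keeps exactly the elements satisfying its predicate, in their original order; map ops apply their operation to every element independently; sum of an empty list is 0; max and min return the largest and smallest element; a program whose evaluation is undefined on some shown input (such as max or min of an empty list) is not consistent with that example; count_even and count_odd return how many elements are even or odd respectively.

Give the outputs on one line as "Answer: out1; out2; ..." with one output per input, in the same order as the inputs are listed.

Execution, op by op:
  [-16, -42, -28] -> [] -> [] -> [] -> [] -> 0
  [-33, 21, 45] -> [21, 45] -> [25, 49] -> [26, 50] -> [50] -> 0
  [-6, -17, 25, 23] -> [25, 23] -> [29, 27] -> [30, 28] -> [28] -> 0
  [48, -3, 11, -49, -4, 46, -47, 42, -7] -> [48, -3, 11, -4, 46, 42] -> [52, 1, 15, 0, 50, 46] -> [53, 2, 16, 1, 51, 47] -> [2, 16, 1, 51, 47] -> 3
  [-39, 45, -35, 4, -4] -> [45, 4, -4] -> [49, 8, 0] -> [50, 9, 1] -> [9, 1] -> 2

0; 0; 0; 3; 2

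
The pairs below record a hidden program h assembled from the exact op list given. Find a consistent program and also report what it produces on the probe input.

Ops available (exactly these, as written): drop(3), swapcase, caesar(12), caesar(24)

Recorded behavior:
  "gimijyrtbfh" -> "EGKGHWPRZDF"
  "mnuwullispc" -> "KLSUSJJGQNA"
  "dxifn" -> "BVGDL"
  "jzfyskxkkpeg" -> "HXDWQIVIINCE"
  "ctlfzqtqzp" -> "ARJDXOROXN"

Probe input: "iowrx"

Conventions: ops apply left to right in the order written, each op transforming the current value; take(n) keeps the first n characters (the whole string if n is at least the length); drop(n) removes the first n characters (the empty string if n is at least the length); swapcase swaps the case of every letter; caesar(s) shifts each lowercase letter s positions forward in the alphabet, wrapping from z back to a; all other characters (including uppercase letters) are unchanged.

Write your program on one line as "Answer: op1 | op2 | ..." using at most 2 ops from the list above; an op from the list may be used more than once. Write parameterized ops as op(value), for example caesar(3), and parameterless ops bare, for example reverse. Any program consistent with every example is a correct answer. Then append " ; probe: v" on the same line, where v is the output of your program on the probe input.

caesar(24) | swapcase ; probe: "GMUPV"

Check, running the answer program on each example:
  "gimijyrtbfh" -> "egkghwprzdf" -> "EGKGHWPRZDF"
  "mnuwullispc" -> "klsusjjgqna" -> "KLSUSJJGQNA"
  "dxifn" -> "bvgdl" -> "BVGDL"
  "jzfyskxkkpeg" -> "hxdwqiviince" -> "HXDWQIVIINCE"
  "ctlfzqtqzp" -> "arjdxoroxn" -> "ARJDXOROXN"
  probe: "iowrx" -> "gmupv" -> "GMUPV"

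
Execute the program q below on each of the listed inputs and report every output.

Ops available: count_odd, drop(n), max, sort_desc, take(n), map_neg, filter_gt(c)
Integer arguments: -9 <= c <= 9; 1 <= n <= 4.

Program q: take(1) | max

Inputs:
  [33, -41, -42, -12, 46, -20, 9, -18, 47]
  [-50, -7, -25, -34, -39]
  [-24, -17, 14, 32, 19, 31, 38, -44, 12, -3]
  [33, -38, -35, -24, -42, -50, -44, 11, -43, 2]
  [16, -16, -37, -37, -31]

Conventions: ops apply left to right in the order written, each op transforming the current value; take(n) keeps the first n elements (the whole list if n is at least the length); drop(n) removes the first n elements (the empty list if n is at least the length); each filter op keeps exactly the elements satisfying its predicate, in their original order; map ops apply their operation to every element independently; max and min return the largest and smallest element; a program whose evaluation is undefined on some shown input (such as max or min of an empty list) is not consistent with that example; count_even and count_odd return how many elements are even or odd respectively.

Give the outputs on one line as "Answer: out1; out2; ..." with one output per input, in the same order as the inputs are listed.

Execution, op by op:
  [33, -41, -42, -12, 46, -20, 9, -18, 47] -> [33] -> 33
  [-50, -7, -25, -34, -39] -> [-50] -> -50
  [-24, -17, 14, 32, 19, 31, 38, -44, 12, -3] -> [-24] -> -24
  [33, -38, -35, -24, -42, -50, -44, 11, -43, 2] -> [33] -> 33
  [16, -16, -37, -37, -31] -> [16] -> 16

33; -50; -24; 33; 16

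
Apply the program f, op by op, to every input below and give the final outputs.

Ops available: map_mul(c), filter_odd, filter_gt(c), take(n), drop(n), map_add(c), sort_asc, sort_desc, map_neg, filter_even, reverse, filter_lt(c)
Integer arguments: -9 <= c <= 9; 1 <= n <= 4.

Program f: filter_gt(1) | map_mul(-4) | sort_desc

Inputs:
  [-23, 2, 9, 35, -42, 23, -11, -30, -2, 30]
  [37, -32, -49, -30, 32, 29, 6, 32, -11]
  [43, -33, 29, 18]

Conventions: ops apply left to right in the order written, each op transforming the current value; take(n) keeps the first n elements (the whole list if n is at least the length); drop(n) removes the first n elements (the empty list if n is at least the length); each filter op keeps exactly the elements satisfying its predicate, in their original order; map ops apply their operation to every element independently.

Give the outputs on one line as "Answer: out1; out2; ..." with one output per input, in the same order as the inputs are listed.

[-8, -36, -92, -120, -140]; [-24, -116, -128, -128, -148]; [-72, -116, -172]

Execution, op by op:
  [-23, 2, 9, 35, -42, 23, -11, -30, -2, 30] -> [2, 9, 35, 23, 30] -> [-8, -36, -140, -92, -120] -> [-8, -36, -92, -120, -140]
  [37, -32, -49, -30, 32, 29, 6, 32, -11] -> [37, 32, 29, 6, 32] -> [-148, -128, -116, -24, -128] -> [-24, -116, -128, -128, -148]
  [43, -33, 29, 18] -> [43, 29, 18] -> [-172, -116, -72] -> [-72, -116, -172]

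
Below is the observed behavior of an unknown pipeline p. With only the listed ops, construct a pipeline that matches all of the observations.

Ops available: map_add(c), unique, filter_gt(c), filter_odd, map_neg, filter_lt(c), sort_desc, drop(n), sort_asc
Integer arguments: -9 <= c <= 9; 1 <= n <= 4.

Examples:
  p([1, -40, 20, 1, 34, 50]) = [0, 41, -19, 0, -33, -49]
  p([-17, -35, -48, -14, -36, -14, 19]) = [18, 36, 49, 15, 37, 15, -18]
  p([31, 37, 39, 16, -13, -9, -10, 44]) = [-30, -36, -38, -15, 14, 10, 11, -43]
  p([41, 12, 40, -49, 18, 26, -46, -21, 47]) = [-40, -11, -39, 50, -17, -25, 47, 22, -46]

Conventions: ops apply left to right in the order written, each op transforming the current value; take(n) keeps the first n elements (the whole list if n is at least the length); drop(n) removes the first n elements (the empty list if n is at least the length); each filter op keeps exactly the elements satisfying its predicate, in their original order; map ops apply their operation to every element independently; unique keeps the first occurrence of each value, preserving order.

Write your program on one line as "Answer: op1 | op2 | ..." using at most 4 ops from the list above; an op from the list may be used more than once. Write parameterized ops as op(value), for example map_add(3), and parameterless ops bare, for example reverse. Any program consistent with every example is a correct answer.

map_add(-3) | map_neg | map_add(-2)

Check, running the answer program on each example:
  [1, -40, 20, 1, 34, 50] -> [-2, -43, 17, -2, 31, 47] -> [2, 43, -17, 2, -31, -47] -> [0, 41, -19, 0, -33, -49]
  [-17, -35, -48, -14, -36, -14, 19] -> [-20, -38, -51, -17, -39, -17, 16] -> [20, 38, 51, 17, 39, 17, -16] -> [18, 36, 49, 15, 37, 15, -18]
  [31, 37, 39, 16, -13, -9, -10, 44] -> [28, 34, 36, 13, -16, -12, -13, 41] -> [-28, -34, -36, -13, 16, 12, 13, -41] -> [-30, -36, -38, -15, 14, 10, 11, -43]
  [41, 12, 40, -49, 18, 26, -46, -21, 47] -> [38, 9, 37, -52, 15, 23, -49, -24, 44] -> [-38, -9, -37, 52, -15, -23, 49, 24, -44] -> [-40, -11, -39, 50, -17, -25, 47, 22, -46]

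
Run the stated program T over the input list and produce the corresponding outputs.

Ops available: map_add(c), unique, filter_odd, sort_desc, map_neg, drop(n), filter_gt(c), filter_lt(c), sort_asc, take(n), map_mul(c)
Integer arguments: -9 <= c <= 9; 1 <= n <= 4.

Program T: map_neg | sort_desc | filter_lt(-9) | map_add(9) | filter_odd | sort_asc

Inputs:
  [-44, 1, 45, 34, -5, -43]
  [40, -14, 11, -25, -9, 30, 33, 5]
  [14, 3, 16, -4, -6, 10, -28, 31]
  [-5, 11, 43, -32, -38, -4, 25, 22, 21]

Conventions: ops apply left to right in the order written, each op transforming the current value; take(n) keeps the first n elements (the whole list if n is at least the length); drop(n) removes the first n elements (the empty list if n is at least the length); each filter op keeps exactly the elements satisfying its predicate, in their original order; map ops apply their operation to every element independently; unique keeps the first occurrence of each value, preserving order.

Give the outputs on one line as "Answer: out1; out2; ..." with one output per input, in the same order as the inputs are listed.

Execution, op by op:
  [-44, 1, 45, 34, -5, -43] -> [44, -1, -45, -34, 5, 43] -> [44, 43, 5, -1, -34, -45] -> [-34, -45] -> [-25, -36] -> [-25] -> [-25]
  [40, -14, 11, -25, -9, 30, 33, 5] -> [-40, 14, -11, 25, 9, -30, -33, -5] -> [25, 14, 9, -5, -11, -30, -33, -40] -> [-11, -30, -33, -40] -> [-2, -21, -24, -31] -> [-21, -31] -> [-31, -21]
  [14, 3, 16, -4, -6, 10, -28, 31] -> [-14, -3, -16, 4, 6, -10, 28, -31] -> [28, 6, 4, -3, -10, -14, -16, -31] -> [-10, -14, -16, -31] -> [-1, -5, -7, -22] -> [-1, -5, -7] -> [-7, -5, -1]
  [-5, 11, 43, -32, -38, -4, 25, 22, 21] -> [5, -11, -43, 32, 38, 4, -25, -22, -21] -> [38, 32, 5, 4, -11, -21, -22, -25, -43] -> [-11, -21, -22, -25, -43] -> [-2, -12, -13, -16, -34] -> [-13] -> [-13]

[-25]; [-31, -21]; [-7, -5, -1]; [-13]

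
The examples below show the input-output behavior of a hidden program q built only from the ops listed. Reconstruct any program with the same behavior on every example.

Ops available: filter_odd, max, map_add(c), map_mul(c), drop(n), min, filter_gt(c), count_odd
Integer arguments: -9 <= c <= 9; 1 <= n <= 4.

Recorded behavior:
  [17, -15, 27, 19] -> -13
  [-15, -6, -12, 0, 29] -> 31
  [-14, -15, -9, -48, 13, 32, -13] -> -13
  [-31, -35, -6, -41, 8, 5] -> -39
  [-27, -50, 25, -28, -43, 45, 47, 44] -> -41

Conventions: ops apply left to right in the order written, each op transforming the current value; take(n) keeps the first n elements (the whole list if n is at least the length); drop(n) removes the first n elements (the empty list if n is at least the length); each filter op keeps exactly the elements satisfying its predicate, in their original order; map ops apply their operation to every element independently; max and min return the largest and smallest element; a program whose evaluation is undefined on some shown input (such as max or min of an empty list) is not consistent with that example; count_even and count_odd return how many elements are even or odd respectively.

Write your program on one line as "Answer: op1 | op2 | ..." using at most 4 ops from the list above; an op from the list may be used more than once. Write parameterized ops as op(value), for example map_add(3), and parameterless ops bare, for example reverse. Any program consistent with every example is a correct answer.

map_add(2) | drop(1) | filter_odd | min

Check, running the answer program on each example:
  [17, -15, 27, 19] -> [19, -13, 29, 21] -> [-13, 29, 21] -> [-13, 29, 21] -> -13
  [-15, -6, -12, 0, 29] -> [-13, -4, -10, 2, 31] -> [-4, -10, 2, 31] -> [31] -> 31
  [-14, -15, -9, -48, 13, 32, -13] -> [-12, -13, -7, -46, 15, 34, -11] -> [-13, -7, -46, 15, 34, -11] -> [-13, -7, 15, -11] -> -13
  [-31, -35, -6, -41, 8, 5] -> [-29, -33, -4, -39, 10, 7] -> [-33, -4, -39, 10, 7] -> [-33, -39, 7] -> -39
  [-27, -50, 25, -28, -43, 45, 47, 44] -> [-25, -48, 27, -26, -41, 47, 49, 46] -> [-48, 27, -26, -41, 47, 49, 46] -> [27, -41, 47, 49] -> -41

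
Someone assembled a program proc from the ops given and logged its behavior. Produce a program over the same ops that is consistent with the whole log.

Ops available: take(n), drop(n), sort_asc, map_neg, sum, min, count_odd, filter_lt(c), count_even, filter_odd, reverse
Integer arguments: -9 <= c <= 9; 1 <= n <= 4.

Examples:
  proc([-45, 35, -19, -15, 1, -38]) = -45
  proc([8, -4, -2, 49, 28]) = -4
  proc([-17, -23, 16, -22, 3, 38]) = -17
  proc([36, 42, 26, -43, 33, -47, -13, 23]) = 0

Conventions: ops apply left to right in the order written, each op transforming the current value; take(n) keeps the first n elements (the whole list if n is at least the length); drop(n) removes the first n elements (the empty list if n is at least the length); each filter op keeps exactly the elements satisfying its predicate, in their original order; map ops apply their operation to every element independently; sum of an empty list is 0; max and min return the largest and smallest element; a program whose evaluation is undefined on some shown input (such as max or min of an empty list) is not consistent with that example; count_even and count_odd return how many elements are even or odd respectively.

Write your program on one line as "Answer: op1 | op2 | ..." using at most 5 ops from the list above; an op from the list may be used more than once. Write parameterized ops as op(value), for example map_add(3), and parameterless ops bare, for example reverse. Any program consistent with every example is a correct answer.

take(2) | filter_lt(6) | take(1) | sum

Check, running the answer program on each example:
  [-45, 35, -19, -15, 1, -38] -> [-45, 35] -> [-45] -> [-45] -> -45
  [8, -4, -2, 49, 28] -> [8, -4] -> [-4] -> [-4] -> -4
  [-17, -23, 16, -22, 3, 38] -> [-17, -23] -> [-17, -23] -> [-17] -> -17
  [36, 42, 26, -43, 33, -47, -13, 23] -> [36, 42] -> [] -> [] -> 0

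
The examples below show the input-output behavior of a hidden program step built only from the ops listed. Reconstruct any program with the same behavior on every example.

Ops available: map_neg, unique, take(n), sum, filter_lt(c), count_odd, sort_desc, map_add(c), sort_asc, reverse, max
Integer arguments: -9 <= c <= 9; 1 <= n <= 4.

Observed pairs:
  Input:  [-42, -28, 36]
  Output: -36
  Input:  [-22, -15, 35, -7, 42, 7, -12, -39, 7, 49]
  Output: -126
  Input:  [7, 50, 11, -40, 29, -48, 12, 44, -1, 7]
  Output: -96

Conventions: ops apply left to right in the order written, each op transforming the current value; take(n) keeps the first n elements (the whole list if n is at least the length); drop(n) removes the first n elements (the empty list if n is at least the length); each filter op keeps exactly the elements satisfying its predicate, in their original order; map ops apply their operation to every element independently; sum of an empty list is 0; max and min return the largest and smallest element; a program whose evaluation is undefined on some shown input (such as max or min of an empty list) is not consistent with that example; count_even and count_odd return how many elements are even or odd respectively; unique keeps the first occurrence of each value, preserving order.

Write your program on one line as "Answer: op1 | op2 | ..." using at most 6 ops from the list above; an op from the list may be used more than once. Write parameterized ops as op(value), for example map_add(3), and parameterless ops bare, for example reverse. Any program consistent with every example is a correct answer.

sort_desc | map_neg | reverse | filter_lt(-7) | take(4) | sum

Check, running the answer program on each example:
  [-42, -28, 36] -> [36, -28, -42] -> [-36, 28, 42] -> [42, 28, -36] -> [-36] -> [-36] -> -36
  [-22, -15, 35, -7, 42, 7, -12, -39, 7, 49] -> [49, 42, 35, 7, 7, -7, -12, -15, -22, -39] -> [-49, -42, -35, -7, -7, 7, 12, 15, 22, 39] -> [39, 22, 15, 12, 7, -7, -7, -35, -42, -49] -> [-35, -42, -49] -> [-35, -42, -49] -> -126
  [7, 50, 11, -40, 29, -48, 12, 44, -1, 7] -> [50, 44, 29, 12, 11, 7, 7, -1, -40, -48] -> [-50, -44, -29, -12, -11, -7, -7, 1, 40, 48] -> [48, 40, 1, -7, -7, -11, -12, -29, -44, -50] -> [-11, -12, -29, -44, -50] -> [-11, -12, -29, -44] -> -96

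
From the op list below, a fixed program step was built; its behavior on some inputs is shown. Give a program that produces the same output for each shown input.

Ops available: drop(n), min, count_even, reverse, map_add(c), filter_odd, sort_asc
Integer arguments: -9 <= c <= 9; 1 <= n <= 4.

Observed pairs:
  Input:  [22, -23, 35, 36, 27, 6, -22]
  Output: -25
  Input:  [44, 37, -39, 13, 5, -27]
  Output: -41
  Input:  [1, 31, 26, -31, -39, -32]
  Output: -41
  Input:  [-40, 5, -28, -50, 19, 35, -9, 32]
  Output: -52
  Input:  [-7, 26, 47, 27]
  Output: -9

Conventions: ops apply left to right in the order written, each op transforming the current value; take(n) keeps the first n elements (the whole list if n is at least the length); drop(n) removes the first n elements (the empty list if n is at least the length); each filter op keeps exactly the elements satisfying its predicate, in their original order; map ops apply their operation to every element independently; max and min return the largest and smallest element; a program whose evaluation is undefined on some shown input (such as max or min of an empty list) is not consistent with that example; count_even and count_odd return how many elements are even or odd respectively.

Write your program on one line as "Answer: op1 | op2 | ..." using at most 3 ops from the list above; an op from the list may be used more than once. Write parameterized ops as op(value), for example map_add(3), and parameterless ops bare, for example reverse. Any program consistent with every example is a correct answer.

map_add(-2) | min

Check, running the answer program on each example:
  [22, -23, 35, 36, 27, 6, -22] -> [20, -25, 33, 34, 25, 4, -24] -> -25
  [44, 37, -39, 13, 5, -27] -> [42, 35, -41, 11, 3, -29] -> -41
  [1, 31, 26, -31, -39, -32] -> [-1, 29, 24, -33, -41, -34] -> -41
  [-40, 5, -28, -50, 19, 35, -9, 32] -> [-42, 3, -30, -52, 17, 33, -11, 30] -> -52
  [-7, 26, 47, 27] -> [-9, 24, 45, 25] -> -9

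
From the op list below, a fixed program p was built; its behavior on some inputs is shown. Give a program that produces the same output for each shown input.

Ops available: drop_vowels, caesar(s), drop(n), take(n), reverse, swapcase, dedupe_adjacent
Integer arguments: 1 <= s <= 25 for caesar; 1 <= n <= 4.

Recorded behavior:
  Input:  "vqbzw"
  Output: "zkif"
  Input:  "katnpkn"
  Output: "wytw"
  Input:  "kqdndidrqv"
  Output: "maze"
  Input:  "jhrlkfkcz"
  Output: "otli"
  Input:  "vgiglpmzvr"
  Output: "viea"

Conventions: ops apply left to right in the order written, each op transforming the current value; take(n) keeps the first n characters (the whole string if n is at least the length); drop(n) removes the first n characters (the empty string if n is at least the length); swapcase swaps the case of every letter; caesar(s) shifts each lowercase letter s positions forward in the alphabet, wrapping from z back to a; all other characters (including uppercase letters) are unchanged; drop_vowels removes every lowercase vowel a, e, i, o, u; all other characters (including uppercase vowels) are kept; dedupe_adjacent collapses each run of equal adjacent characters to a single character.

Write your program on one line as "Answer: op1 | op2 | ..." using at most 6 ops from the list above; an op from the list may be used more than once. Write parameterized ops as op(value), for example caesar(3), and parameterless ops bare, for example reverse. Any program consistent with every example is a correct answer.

reverse | caesar(13) | take(4) | reverse | caesar(22)

Check, running the answer program on each example:
  "vqbzw" -> "wzbqv" -> "jmodi" -> "jmod" -> "domj" -> "zkif"
  "katnpkn" -> "nkpntak" -> "axcagnx" -> "axca" -> "acxa" -> "wytw"
  "kqdndidrqv" -> "vqrdidndqk" -> "ideqvqaqdx" -> "ideq" -> "qedi" -> "maze"
  "jhrlkfkcz" -> "zckfklrhj" -> "mpxsxyeuw" -> "mpxs" -> "sxpm" -> "otli"
  "vgiglpmzvr" -> "rvzmplgigv" -> "eimzcytvti" -> "eimz" -> "zmie" -> "viea"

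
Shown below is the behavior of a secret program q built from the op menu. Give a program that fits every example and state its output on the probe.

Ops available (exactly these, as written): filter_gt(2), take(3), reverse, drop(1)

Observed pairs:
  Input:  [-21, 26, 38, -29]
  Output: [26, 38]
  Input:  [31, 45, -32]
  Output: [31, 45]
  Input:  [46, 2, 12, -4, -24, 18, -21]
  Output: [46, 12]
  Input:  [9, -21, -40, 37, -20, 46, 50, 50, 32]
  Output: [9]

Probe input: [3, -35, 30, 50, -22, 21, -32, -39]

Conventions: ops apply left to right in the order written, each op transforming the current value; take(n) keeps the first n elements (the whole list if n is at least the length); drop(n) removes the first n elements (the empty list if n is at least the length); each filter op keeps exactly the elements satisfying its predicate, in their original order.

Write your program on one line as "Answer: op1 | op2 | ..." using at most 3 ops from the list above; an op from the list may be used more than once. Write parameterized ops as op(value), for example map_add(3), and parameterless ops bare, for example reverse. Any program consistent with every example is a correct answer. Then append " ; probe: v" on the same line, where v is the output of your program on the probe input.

take(3) | filter_gt(2) ; probe: [3, 30]

Check, running the answer program on each example:
  [-21, 26, 38, -29] -> [-21, 26, 38] -> [26, 38]
  [31, 45, -32] -> [31, 45, -32] -> [31, 45]
  [46, 2, 12, -4, -24, 18, -21] -> [46, 2, 12] -> [46, 12]
  [9, -21, -40, 37, -20, 46, 50, 50, 32] -> [9, -21, -40] -> [9]
  probe: [3, -35, 30, 50, -22, 21, -32, -39] -> [3, -35, 30] -> [3, 30]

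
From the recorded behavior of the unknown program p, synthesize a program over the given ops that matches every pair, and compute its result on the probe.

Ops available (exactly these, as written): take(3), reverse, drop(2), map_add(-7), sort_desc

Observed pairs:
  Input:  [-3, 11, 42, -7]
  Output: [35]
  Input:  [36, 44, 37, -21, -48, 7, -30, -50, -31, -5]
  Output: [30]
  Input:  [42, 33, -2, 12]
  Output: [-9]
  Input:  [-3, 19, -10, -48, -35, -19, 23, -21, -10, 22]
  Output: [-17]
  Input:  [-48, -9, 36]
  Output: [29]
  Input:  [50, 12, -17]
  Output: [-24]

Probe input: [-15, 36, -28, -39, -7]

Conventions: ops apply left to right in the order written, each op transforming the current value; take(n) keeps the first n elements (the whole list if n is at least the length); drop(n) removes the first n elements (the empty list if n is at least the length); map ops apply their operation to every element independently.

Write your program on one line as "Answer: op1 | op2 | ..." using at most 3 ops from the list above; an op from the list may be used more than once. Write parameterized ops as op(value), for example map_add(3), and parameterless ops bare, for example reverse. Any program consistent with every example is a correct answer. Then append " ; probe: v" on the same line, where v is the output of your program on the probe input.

take(3) | drop(2) | map_add(-7) ; probe: [-35]

Check, running the answer program on each example:
  [-3, 11, 42, -7] -> [-3, 11, 42] -> [42] -> [35]
  [36, 44, 37, -21, -48, 7, -30, -50, -31, -5] -> [36, 44, 37] -> [37] -> [30]
  [42, 33, -2, 12] -> [42, 33, -2] -> [-2] -> [-9]
  [-3, 19, -10, -48, -35, -19, 23, -21, -10, 22] -> [-3, 19, -10] -> [-10] -> [-17]
  [-48, -9, 36] -> [-48, -9, 36] -> [36] -> [29]
  [50, 12, -17] -> [50, 12, -17] -> [-17] -> [-24]
  probe: [-15, 36, -28, -39, -7] -> [-15, 36, -28] -> [-28] -> [-35]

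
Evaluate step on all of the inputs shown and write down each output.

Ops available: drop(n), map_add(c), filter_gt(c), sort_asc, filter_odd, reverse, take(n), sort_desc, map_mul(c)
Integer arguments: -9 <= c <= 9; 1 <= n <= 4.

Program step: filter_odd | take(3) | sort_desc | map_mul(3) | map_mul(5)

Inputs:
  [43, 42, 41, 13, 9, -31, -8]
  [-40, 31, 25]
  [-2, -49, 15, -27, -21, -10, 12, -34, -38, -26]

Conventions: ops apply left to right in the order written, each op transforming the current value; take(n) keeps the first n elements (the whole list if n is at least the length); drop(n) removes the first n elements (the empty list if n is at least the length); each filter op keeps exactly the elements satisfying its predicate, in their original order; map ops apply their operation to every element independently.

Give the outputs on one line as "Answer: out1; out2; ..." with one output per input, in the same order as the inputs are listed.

Execution, op by op:
  [43, 42, 41, 13, 9, -31, -8] -> [43, 41, 13, 9, -31] -> [43, 41, 13] -> [43, 41, 13] -> [129, 123, 39] -> [645, 615, 195]
  [-40, 31, 25] -> [31, 25] -> [31, 25] -> [31, 25] -> [93, 75] -> [465, 375]
  [-2, -49, 15, -27, -21, -10, 12, -34, -38, -26] -> [-49, 15, -27, -21] -> [-49, 15, -27] -> [15, -27, -49] -> [45, -81, -147] -> [225, -405, -735]

[645, 615, 195]; [465, 375]; [225, -405, -735]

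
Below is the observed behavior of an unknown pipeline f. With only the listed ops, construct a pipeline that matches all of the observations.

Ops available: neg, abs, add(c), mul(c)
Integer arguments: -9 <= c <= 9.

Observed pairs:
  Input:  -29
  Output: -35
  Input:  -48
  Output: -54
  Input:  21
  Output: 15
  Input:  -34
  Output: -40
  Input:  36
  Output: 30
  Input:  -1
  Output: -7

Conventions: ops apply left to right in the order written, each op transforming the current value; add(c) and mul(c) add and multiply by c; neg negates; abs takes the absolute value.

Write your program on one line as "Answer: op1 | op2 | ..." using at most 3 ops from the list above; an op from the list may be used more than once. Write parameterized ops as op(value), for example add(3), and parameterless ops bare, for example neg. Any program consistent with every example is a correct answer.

neg | add(6) | neg

Check, running the answer program on each example:
  -29 -> 29 -> 35 -> -35
  -48 -> 48 -> 54 -> -54
  21 -> -21 -> -15 -> 15
  -34 -> 34 -> 40 -> -40
  36 -> -36 -> -30 -> 30
  -1 -> 1 -> 7 -> -7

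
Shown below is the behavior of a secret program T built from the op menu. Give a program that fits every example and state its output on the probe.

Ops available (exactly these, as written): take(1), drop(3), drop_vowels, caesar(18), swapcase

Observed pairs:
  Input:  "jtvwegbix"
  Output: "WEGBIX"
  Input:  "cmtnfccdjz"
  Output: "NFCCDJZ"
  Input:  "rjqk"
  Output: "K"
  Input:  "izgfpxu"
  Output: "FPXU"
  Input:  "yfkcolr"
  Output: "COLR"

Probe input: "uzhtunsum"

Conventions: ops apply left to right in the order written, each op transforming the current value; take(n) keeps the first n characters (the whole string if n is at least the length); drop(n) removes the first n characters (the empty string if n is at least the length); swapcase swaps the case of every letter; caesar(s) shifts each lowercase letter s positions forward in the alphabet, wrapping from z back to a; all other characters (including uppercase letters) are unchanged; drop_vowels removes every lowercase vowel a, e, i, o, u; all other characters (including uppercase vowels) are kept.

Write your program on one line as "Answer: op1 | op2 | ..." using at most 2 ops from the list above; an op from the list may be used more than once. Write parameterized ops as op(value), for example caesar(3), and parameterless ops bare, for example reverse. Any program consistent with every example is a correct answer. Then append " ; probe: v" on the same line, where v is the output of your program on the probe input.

drop(3) | swapcase ; probe: "TUNSUM"

Check, running the answer program on each example:
  "jtvwegbix" -> "wegbix" -> "WEGBIX"
  "cmtnfccdjz" -> "nfccdjz" -> "NFCCDJZ"
  "rjqk" -> "k" -> "K"
  "izgfpxu" -> "fpxu" -> "FPXU"
  "yfkcolr" -> "colr" -> "COLR"
  probe: "uzhtunsum" -> "tunsum" -> "TUNSUM"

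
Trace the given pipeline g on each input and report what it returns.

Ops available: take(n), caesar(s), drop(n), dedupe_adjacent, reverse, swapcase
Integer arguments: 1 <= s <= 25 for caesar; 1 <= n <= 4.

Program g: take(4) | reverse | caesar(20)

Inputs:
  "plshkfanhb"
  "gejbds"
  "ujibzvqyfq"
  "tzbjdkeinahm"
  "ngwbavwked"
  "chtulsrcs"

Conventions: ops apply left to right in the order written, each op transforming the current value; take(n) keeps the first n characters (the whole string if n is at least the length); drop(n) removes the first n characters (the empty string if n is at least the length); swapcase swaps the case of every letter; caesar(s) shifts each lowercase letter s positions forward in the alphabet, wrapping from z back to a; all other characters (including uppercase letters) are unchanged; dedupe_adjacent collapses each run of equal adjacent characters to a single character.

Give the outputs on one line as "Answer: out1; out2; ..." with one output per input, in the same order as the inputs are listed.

Execution, op by op:
  "plshkfanhb" -> "plsh" -> "hslp" -> "bmfj"
  "gejbds" -> "gejb" -> "bjeg" -> "vdya"
  "ujibzvqyfq" -> "ujib" -> "biju" -> "vcdo"
  "tzbjdkeinahm" -> "tzbj" -> "jbzt" -> "dvtn"
  "ngwbavwked" -> "ngwb" -> "bwgn" -> "vqah"
  "chtulsrcs" -> "chtu" -> "uthc" -> "onbw"

"bmfj"; "vdya"; "vcdo"; "dvtn"; "vqah"; "onbw"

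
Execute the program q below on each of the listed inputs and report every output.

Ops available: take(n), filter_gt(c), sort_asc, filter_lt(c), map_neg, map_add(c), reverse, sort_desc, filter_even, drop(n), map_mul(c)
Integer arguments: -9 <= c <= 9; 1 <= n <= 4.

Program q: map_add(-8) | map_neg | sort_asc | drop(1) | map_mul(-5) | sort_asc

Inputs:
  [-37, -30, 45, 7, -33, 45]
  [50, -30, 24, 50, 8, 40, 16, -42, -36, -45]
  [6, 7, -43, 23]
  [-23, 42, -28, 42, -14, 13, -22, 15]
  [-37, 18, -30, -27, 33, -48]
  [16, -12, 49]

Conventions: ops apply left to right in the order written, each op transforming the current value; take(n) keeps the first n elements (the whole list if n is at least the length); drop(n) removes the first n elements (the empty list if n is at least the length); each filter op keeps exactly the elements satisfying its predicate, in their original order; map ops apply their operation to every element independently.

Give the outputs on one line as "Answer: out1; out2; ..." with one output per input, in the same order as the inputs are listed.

Execution, op by op:
  [-37, -30, 45, 7, -33, 45] -> [-45, -38, 37, -1, -41, 37] -> [45, 38, -37, 1, 41, -37] -> [-37, -37, 1, 38, 41, 45] -> [-37, 1, 38, 41, 45] -> [185, -5, -190, -205, -225] -> [-225, -205, -190, -5, 185]
  [50, -30, 24, 50, 8, 40, 16, -42, -36, -45] -> [42, -38, 16, 42, 0, 32, 8, -50, -44, -53] -> [-42, 38, -16, -42, 0, -32, -8, 50, 44, 53] -> [-42, -42, -32, -16, -8, 0, 38, 44, 50, 53] -> [-42, -32, -16, -8, 0, 38, 44, 50, 53] -> [210, 160, 80, 40, 0, -190, -220, -250, -265] -> [-265, -250, -220, -190, 0, 40, 80, 160, 210]
  [6, 7, -43, 23] -> [-2, -1, -51, 15] -> [2, 1, 51, -15] -> [-15, 1, 2, 51] -> [1, 2, 51] -> [-5, -10, -255] -> [-255, -10, -5]
  [-23, 42, -28, 42, -14, 13, -22, 15] -> [-31, 34, -36, 34, -22, 5, -30, 7] -> [31, -34, 36, -34, 22, -5, 30, -7] -> [-34, -34, -7, -5, 22, 30, 31, 36] -> [-34, -7, -5, 22, 30, 31, 36] -> [170, 35, 25, -110, -150, -155, -180] -> [-180, -155, -150, -110, 25, 35, 170]
  [-37, 18, -30, -27, 33, -48] -> [-45, 10, -38, -35, 25, -56] -> [45, -10, 38, 35, -25, 56] -> [-25, -10, 35, 38, 45, 56] -> [-10, 35, 38, 45, 56] -> [50, -175, -190, -225, -280] -> [-280, -225, -190, -175, 50]
  [16, -12, 49] -> [8, -20, 41] -> [-8, 20, -41] -> [-41, -8, 20] -> [-8, 20] -> [40, -100] -> [-100, 40]

[-225, -205, -190, -5, 185]; [-265, -250, -220, -190, 0, 40, 80, 160, 210]; [-255, -10, -5]; [-180, -155, -150, -110, 25, 35, 170]; [-280, -225, -190, -175, 50]; [-100, 40]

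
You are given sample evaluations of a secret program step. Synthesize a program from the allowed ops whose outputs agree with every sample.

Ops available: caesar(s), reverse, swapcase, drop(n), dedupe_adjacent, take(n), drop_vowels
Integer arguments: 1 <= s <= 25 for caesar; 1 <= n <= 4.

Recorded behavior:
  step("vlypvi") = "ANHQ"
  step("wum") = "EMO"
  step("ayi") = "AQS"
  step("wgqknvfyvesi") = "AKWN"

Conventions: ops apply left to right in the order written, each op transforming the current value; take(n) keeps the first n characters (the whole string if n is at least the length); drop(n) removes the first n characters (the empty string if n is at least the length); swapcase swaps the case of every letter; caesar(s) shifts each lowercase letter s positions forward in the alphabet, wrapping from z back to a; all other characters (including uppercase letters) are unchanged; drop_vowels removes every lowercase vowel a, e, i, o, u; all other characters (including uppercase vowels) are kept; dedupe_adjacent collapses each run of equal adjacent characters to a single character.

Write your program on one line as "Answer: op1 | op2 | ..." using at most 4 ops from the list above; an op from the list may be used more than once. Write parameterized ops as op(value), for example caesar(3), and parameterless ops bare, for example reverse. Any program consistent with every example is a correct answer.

reverse | caesar(18) | swapcase | take(4)

Check, running the answer program on each example:
  "vlypvi" -> "ivpylv" -> "anhqdn" -> "ANHQDN" -> "ANHQ"
  "wum" -> "muw" -> "emo" -> "EMO" -> "EMO"
  "ayi" -> "iya" -> "aqs" -> "AQS" -> "AQS"
  "wgqknvfyvesi" -> "isevyfvnkqgw" -> "akwnqxnfciyo" -> "AKWNQXNFCIYO" -> "AKWN"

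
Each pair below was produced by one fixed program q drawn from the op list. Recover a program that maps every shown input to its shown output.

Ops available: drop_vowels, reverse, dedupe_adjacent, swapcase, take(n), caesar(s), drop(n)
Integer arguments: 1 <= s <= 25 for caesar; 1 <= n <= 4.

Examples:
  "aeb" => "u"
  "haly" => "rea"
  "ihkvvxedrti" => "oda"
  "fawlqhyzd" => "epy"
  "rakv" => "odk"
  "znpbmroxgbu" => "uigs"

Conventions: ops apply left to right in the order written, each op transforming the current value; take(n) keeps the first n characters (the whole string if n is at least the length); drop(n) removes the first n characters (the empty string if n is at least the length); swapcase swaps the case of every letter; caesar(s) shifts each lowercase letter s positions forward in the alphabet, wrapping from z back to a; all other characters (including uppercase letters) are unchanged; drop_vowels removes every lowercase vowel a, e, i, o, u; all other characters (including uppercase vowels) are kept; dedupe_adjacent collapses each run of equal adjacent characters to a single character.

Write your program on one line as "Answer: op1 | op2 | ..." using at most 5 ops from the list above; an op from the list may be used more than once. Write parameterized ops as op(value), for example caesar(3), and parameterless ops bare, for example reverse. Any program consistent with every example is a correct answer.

take(4) | drop_vowels | reverse | caesar(19)

Check, running the answer program on each example:
  "aeb" -> "aeb" -> "b" -> "b" -> "u"
  "haly" -> "haly" -> "hly" -> "ylh" -> "rea"
  "ihkvvxedrti" -> "ihkv" -> "hkv" -> "vkh" -> "oda"
  "fawlqhyzd" -> "fawl" -> "fwl" -> "lwf" -> "epy"
  "rakv" -> "rakv" -> "rkv" -> "vkr" -> "odk"
  "znpbmroxgbu" -> "znpb" -> "znpb" -> "bpnz" -> "uigs"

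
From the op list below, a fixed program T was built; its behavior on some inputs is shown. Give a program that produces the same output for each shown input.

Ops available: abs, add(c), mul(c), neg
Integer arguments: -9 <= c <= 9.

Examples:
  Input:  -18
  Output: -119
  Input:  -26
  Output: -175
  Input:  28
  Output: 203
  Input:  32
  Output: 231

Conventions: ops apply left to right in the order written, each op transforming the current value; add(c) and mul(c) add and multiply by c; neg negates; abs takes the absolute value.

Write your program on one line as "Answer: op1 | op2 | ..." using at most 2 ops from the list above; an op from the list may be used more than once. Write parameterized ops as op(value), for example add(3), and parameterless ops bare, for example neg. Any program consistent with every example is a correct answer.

mul(7) | add(7)

Check, running the answer program on each example:
  -18 -> -126 -> -119
  -26 -> -182 -> -175
  28 -> 196 -> 203
  32 -> 224 -> 231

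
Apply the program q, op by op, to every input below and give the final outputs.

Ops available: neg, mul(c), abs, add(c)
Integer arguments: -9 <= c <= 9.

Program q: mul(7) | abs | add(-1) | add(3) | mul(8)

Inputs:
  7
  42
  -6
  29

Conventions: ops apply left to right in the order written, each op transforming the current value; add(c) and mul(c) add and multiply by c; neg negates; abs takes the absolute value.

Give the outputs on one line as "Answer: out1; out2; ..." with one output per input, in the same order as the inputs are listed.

Execution, op by op:
  7 -> 49 -> 49 -> 48 -> 51 -> 408
  42 -> 294 -> 294 -> 293 -> 296 -> 2368
  -6 -> -42 -> 42 -> 41 -> 44 -> 352
  29 -> 203 -> 203 -> 202 -> 205 -> 1640

408; 2368; 352; 1640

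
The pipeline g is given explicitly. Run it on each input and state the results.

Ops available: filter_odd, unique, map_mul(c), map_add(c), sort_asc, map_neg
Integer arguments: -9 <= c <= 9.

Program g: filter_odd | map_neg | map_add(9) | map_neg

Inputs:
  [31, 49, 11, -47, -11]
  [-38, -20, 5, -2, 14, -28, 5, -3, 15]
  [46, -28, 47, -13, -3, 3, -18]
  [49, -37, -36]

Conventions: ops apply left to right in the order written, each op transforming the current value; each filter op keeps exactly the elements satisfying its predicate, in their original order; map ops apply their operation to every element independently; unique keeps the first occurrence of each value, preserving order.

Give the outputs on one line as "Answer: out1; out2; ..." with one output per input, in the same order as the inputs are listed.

[22, 40, 2, -56, -20]; [-4, -4, -12, 6]; [38, -22, -12, -6]; [40, -46]

Execution, op by op:
  [31, 49, 11, -47, -11] -> [31, 49, 11, -47, -11] -> [-31, -49, -11, 47, 11] -> [-22, -40, -2, 56, 20] -> [22, 40, 2, -56, -20]
  [-38, -20, 5, -2, 14, -28, 5, -3, 15] -> [5, 5, -3, 15] -> [-5, -5, 3, -15] -> [4, 4, 12, -6] -> [-4, -4, -12, 6]
  [46, -28, 47, -13, -3, 3, -18] -> [47, -13, -3, 3] -> [-47, 13, 3, -3] -> [-38, 22, 12, 6] -> [38, -22, -12, -6]
  [49, -37, -36] -> [49, -37] -> [-49, 37] -> [-40, 46] -> [40, -46]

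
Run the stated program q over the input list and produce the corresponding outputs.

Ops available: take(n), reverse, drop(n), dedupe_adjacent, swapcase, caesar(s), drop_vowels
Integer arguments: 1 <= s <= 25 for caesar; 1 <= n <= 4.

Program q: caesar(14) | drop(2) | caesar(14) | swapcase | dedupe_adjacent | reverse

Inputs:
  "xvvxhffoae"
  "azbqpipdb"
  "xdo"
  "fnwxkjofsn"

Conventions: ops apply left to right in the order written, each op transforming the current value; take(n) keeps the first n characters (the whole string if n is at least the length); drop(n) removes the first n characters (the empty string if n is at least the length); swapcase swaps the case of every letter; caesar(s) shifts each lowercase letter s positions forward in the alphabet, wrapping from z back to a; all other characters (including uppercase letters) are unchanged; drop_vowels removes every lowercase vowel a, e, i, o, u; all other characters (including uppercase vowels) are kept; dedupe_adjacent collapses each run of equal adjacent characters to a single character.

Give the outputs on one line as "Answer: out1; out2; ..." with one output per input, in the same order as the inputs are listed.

Execution, op by op:
  "xvvxhffoae" -> "ljjlvttcos" -> "jlvttcos" -> "xzjhhqcg" -> "XZJHHQCG" -> "XZJHQCG" -> "GCQHJZX"
  "azbqpipdb" -> "onpedwdrp" -> "pedwdrp" -> "dsrkrfd" -> "DSRKRFD" -> "DSRKRFD" -> "DFRKRSD"
  "xdo" -> "lrc" -> "c" -> "q" -> "Q" -> "Q" -> "Q"
  "fnwxkjofsn" -> "tbklyxctgb" -> "klyxctgb" -> "yzmlqhup" -> "YZMLQHUP" -> "YZMLQHUP" -> "PUHQLMZY"

"GCQHJZX"; "DFRKRSD"; "Q"; "PUHQLMZY"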